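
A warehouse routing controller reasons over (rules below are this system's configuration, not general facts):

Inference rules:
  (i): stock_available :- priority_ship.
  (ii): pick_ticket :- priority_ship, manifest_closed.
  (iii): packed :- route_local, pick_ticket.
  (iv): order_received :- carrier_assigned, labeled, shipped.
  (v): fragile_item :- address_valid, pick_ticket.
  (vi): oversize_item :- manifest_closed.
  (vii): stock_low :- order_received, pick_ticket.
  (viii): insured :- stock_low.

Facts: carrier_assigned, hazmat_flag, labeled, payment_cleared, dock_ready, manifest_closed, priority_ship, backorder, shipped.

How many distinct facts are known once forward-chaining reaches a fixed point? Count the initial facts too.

15

Round 1 fires (i), (ii), (iv), (vi), giving stock_available, pick_ticket, order_received, oversize_item.
Round 2 fires (vii), giving stock_low.
Round 3 fires (viii), giving insured.
Closure: {backorder, carrier_assigned, dock_ready, hazmat_flag, insured, labeled, manifest_closed, order_received, oversize_item, payment_cleared, pick_ticket, priority_ship, shipped, stock_available, stock_low} — 15 facts.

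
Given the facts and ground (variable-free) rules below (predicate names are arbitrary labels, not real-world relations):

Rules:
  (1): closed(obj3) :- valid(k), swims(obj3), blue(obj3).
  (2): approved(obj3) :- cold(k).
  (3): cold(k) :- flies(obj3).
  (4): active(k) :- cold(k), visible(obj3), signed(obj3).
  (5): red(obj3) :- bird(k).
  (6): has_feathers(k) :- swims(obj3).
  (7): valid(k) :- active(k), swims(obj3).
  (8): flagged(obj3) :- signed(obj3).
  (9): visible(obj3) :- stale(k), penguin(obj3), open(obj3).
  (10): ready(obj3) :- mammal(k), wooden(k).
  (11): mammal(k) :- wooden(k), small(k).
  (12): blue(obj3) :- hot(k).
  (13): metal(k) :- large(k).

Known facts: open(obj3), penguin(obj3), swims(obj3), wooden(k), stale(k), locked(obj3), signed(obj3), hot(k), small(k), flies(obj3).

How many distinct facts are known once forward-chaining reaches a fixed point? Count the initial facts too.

21

Round 1 fires (3), (6), (8), (9), (11), (12), giving cold(k), has_feathers(k), flagged(obj3), visible(obj3), mammal(k), blue(obj3).
Round 2 fires (2), (4), (10), giving approved(obj3), active(k), ready(obj3).
Round 3 fires (7), giving valid(k).
Round 4 fires (1), giving closed(obj3).
Closure: {active(k), approved(obj3), blue(obj3), closed(obj3), cold(k), flagged(obj3), flies(obj3), has_feathers(k), hot(k), locked(obj3), mammal(k), open(obj3), penguin(obj3), ready(obj3), signed(obj3), small(k), stale(k), swims(obj3), valid(k), visible(obj3), wooden(k)} — 21 facts.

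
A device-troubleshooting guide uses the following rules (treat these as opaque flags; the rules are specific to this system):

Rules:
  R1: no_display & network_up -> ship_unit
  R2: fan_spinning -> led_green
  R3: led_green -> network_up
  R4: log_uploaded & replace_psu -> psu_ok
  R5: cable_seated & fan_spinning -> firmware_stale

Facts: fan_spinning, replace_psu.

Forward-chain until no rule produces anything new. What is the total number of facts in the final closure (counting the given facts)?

4

Round 1 fires R2, giving led_green.
Round 2 fires R3, giving network_up.
Closure: {fan_spinning, led_green, network_up, replace_psu} — 4 facts.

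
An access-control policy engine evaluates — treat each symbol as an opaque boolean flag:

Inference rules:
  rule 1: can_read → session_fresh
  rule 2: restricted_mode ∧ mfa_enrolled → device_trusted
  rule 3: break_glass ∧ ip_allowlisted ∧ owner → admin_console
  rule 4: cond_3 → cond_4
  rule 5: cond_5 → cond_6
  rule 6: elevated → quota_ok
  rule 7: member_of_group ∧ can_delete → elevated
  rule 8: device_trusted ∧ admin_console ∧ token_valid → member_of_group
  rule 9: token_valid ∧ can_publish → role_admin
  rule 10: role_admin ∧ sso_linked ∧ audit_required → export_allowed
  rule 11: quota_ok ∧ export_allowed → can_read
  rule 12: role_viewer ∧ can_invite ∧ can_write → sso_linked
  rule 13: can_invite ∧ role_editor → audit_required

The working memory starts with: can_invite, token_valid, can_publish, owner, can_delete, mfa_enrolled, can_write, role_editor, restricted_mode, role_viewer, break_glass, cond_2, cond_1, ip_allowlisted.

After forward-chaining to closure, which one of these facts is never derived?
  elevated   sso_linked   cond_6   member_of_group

Round 1 fires rule 2, rule 3, rule 9, rule 12, rule 13, giving device_trusted, admin_console, role_admin, sso_linked, audit_required.
Round 2 fires rule 8, rule 10, giving member_of_group, export_allowed.
Round 3 fires rule 7, giving elevated.
Round 4 fires rule 6, giving quota_ok.
Round 5 fires rule 11, giving can_read.
Round 6 fires rule 1, giving session_fresh.
Derived: elevated (round 3), sso_linked (round 1), member_of_group (round 2). cond_6 never appears in any round.

cond_6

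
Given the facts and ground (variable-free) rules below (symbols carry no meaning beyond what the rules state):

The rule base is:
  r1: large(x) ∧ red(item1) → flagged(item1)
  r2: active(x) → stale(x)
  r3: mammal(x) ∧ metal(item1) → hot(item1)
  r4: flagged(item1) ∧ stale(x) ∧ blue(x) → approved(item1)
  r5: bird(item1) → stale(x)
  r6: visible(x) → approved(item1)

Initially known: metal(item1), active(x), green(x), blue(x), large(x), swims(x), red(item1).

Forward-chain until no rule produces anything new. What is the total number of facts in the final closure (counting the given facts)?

Round 1: r1 [large(x) ∧ red(item1) → flagged(item1)]; r2 [active(x) → stale(x)]. New: flagged(item1), stale(x).
Round 2: r4 [flagged(item1) ∧ stale(x) ∧ blue(x) → approved(item1)]. New: approved(item1).
Closure: {active(x), approved(item1), blue(x), flagged(item1), green(x), large(x), metal(item1), red(item1), stale(x), swims(x)} — 10 facts.

10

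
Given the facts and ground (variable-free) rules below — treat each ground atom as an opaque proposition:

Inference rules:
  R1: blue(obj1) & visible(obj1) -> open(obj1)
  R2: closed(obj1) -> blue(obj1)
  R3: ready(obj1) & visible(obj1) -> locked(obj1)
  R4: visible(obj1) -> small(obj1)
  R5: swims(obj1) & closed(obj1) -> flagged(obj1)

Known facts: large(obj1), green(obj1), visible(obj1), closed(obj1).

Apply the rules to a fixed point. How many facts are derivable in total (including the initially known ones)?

7

Round 1 fires R2, R4, giving blue(obj1), small(obj1).
Round 2 fires R1, giving open(obj1).
Closure: {blue(obj1), closed(obj1), green(obj1), large(obj1), open(obj1), small(obj1), visible(obj1)} — 7 facts.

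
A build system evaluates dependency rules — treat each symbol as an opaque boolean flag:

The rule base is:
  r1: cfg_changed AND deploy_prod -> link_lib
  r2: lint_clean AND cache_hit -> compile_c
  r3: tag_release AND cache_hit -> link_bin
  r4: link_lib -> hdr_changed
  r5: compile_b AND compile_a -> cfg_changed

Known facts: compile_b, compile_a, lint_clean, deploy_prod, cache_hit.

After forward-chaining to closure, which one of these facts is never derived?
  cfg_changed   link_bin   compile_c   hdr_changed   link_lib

link_bin

Round 1 fires r2, r5, giving compile_c, cfg_changed.
Round 2 fires r1, giving link_lib.
Round 3 fires r4, giving hdr_changed.
Derived: hdr_changed (round 3), cfg_changed (round 1), link_lib (round 2), compile_c (round 1). link_bin never appears in any round.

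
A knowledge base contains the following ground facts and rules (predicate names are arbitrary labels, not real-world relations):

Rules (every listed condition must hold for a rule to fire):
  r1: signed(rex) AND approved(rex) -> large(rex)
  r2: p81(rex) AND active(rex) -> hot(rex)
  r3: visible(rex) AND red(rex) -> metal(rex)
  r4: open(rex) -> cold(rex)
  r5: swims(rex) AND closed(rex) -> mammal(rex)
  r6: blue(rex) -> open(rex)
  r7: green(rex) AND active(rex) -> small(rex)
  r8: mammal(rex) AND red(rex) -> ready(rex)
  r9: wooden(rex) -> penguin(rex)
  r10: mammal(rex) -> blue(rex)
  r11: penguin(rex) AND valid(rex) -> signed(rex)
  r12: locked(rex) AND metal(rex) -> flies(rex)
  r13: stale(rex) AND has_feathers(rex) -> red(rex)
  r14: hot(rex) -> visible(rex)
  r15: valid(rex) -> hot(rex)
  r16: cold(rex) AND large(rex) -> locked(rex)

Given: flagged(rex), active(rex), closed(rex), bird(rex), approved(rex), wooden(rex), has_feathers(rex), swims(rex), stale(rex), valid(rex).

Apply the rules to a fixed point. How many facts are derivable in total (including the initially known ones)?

Round 1 — r5, r9, r13, r15, derive mammal(rex), penguin(rex), red(rex), hot(rex).
Round 2 — r8, r10, r11, r14, derive ready(rex), blue(rex), signed(rex), visible(rex).
Round 3 — r1, r3, r6, derive large(rex), metal(rex), open(rex).
Round 4 — r4, derive cold(rex).
Round 5 — r16, derive locked(rex).
Round 6 — r12, derive flies(rex).
Closure: {active(rex), approved(rex), bird(rex), blue(rex), closed(rex), cold(rex), flagged(rex), flies(rex), has_feathers(rex), hot(rex), large(rex), locked(rex), mammal(rex), metal(rex), open(rex), penguin(rex), ready(rex), red(rex), signed(rex), stale(rex), swims(rex), valid(rex), visible(rex), wooden(rex)} — 24 facts.

24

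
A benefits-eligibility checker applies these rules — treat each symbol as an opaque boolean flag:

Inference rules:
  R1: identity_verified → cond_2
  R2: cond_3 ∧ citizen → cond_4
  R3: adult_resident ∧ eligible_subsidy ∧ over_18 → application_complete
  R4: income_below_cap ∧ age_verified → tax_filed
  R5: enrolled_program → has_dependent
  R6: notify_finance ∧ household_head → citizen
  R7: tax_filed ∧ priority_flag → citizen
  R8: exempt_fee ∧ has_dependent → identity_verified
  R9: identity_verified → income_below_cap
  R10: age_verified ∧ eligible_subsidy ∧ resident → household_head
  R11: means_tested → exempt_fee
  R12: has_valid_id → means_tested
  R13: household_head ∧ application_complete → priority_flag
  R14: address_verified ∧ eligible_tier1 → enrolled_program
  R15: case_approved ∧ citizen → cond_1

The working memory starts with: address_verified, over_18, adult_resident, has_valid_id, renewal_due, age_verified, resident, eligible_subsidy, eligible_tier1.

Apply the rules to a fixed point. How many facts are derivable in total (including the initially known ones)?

21

Round 1: R3 [adult_resident ∧ eligible_subsidy ∧ over_18 → application_complete]; R10 [age_verified ∧ eligible_subsidy ∧ resident → household_head]; R12 [has_valid_id → means_tested]; R14 [address_verified ∧ eligible_tier1 → enrolled_program]. Adds application_complete, household_head, means_tested, enrolled_program.
Round 2: R5 [enrolled_program → has_dependent]; R11 [means_tested → exempt_fee]; R13 [household_head ∧ application_complete → priority_flag]. Adds has_dependent, exempt_fee, priority_flag.
Round 3: R8 [exempt_fee ∧ has_dependent → identity_verified]. Adds identity_verified.
Round 4: R1 [identity_verified → cond_2]; R9 [identity_verified → income_below_cap]. Adds cond_2, income_below_cap.
Round 5: R4 [income_below_cap ∧ age_verified → tax_filed]. Adds tax_filed.
Round 6: R7 [tax_filed ∧ priority_flag → citizen]. Adds citizen.
Closure: {address_verified, adult_resident, age_verified, application_complete, citizen, cond_2, eligible_subsidy, eligible_tier1, enrolled_program, exempt_fee, has_dependent, has_valid_id, household_head, identity_verified, income_below_cap, means_tested, over_18, priority_flag, renewal_due, resident, tax_filed} — 21 facts.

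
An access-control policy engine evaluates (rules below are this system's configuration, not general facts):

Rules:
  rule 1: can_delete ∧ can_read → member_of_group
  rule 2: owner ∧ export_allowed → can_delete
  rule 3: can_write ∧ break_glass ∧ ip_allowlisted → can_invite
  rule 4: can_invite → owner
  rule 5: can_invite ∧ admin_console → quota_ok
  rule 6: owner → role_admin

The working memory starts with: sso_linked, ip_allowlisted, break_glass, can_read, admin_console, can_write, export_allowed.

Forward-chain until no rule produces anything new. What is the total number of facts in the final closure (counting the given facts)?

Round 1 fires rule 3, giving can_invite.
Round 2 fires rule 4, rule 5, giving owner, quota_ok.
Round 3 fires rule 2, rule 6, giving can_delete, role_admin.
Round 4 fires rule 1, giving member_of_group.
Closure: {admin_console, break_glass, can_delete, can_invite, can_read, can_write, export_allowed, ip_allowlisted, member_of_group, owner, quota_ok, role_admin, sso_linked} — 13 facts.

13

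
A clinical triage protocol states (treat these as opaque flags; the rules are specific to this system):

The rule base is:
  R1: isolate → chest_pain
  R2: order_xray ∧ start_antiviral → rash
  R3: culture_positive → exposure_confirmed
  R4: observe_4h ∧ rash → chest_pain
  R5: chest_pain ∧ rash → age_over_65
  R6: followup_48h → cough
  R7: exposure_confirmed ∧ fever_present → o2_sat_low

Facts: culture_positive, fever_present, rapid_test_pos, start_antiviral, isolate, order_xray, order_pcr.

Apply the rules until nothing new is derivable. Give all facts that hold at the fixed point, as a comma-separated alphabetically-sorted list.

Round 1: R1 [isolate → chest_pain]; R2 [order_xray ∧ start_antiviral → rash]; R3 [culture_positive → exposure_confirmed]. Adds chest_pain, rash, exposure_confirmed.
Round 2: R5 [chest_pain ∧ rash → age_over_65]; R7 [exposure_confirmed ∧ fever_present → o2_sat_low]. Adds age_over_65, o2_sat_low.

age_over_65, chest_pain, culture_positive, exposure_confirmed, fever_present, isolate, o2_sat_low, order_pcr, order_xray, rapid_test_pos, rash, start_antiviral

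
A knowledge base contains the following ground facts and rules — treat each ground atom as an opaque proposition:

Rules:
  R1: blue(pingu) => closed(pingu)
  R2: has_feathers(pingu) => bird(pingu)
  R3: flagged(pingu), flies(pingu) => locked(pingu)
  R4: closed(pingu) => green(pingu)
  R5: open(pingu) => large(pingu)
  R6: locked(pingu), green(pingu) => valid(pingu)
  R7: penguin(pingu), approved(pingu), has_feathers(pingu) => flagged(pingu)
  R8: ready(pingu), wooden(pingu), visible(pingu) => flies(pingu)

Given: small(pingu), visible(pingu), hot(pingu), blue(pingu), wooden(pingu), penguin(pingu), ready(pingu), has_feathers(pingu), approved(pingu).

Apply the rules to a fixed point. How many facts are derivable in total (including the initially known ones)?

16

Round 1 — R1, R2, R7, R8, derive closed(pingu), bird(pingu), flagged(pingu), flies(pingu).
Round 2 — R3, R4, derive locked(pingu), green(pingu).
Round 3 — R6, derive valid(pingu).
Closure: {approved(pingu), bird(pingu), blue(pingu), closed(pingu), flagged(pingu), flies(pingu), green(pingu), has_feathers(pingu), hot(pingu), locked(pingu), penguin(pingu), ready(pingu), small(pingu), valid(pingu), visible(pingu), wooden(pingu)} — 16 facts.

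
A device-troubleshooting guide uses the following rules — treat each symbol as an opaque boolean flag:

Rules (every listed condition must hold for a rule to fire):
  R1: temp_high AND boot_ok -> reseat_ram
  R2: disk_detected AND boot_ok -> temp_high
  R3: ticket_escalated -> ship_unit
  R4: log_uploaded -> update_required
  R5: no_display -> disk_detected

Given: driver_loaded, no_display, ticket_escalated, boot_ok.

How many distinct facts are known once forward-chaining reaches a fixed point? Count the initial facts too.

Round 1: R3 [ticket_escalated -> ship_unit]; R5 [no_display -> disk_detected]. Adds ship_unit, disk_detected.
Round 2: R2 [disk_detected AND boot_ok -> temp_high]. Adds temp_high.
Round 3: R1 [temp_high AND boot_ok -> reseat_ram]. Adds reseat_ram.
Closure: {boot_ok, disk_detected, driver_loaded, no_display, reseat_ram, ship_unit, temp_high, ticket_escalated} — 8 facts.

8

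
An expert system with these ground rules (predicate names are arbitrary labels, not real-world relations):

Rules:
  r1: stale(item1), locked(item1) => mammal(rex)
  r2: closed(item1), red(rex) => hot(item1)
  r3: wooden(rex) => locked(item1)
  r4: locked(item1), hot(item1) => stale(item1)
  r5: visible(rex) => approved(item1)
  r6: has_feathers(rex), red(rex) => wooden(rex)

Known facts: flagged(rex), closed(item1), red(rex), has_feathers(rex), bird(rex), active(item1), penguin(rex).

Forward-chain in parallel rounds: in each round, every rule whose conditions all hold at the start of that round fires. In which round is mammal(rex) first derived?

Round 1: r2 [closed(item1), red(rex) => hot(item1)]; r6 [has_feathers(rex), red(rex) => wooden(rex)]. Adds hot(item1), wooden(rex).
Round 2: r3 [wooden(rex) => locked(item1)]. Adds locked(item1).
Round 3: r4 [locked(item1), hot(item1) => stale(item1)]. Adds stale(item1).
Round 4: r1 [stale(item1), locked(item1) => mammal(rex)]. Adds mammal(rex).
mammal(rex) first appears in round 4.

4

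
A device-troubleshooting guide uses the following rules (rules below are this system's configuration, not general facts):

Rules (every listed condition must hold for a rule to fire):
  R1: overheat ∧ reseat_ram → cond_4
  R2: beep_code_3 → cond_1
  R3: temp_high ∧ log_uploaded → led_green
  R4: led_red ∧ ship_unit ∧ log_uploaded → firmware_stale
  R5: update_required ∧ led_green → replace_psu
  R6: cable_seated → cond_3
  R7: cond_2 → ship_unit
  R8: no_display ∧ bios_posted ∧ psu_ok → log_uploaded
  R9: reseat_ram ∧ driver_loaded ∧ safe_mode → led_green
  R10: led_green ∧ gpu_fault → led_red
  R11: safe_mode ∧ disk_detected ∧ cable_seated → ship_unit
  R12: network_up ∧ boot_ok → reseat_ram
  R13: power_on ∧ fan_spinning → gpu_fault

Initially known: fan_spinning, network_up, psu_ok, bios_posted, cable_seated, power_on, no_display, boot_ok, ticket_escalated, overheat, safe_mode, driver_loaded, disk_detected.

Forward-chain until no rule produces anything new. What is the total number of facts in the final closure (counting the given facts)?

Round 1 fires R6, R8, R11, R12, R13, giving cond_3, log_uploaded, ship_unit, reseat_ram, gpu_fault.
Round 2 fires R1, R9, giving cond_4, led_green.
Round 3 fires R10, giving led_red.
Round 4 fires R4, giving firmware_stale.
Closure: {bios_posted, boot_ok, cable_seated, cond_3, cond_4, disk_detected, driver_loaded, fan_spinning, firmware_stale, gpu_fault, led_green, led_red, log_uploaded, network_up, no_display, overheat, power_on, psu_ok, reseat_ram, safe_mode, ship_unit, ticket_escalated} — 22 facts.

22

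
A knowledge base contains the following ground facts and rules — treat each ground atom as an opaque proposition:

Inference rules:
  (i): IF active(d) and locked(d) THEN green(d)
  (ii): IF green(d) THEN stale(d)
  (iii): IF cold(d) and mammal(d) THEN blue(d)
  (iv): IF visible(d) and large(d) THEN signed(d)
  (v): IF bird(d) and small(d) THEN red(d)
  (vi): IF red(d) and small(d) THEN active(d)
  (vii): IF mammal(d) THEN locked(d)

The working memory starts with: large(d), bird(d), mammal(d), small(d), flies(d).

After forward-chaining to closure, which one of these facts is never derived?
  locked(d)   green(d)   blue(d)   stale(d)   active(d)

blue(d)

Round 1 — (v), (vii), derive red(d), locked(d).
Round 2 — (vi), derive active(d).
Round 3 — (i), derive green(d).
Round 4 — (ii), derive stale(d).
Derived: stale(d) (round 4), locked(d) (round 1), green(d) (round 3), active(d) (round 2). blue(d) never appears in any round.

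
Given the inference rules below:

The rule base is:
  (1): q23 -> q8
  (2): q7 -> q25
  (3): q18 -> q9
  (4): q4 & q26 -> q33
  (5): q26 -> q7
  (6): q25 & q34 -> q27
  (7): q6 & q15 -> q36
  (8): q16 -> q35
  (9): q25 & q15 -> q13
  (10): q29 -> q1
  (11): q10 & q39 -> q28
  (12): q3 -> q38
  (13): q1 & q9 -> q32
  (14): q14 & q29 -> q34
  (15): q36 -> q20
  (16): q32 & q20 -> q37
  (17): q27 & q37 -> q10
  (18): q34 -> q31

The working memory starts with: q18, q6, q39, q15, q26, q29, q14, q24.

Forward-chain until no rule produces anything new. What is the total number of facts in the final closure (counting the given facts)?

Round 1: (3) [q18 -> q9]; (5) [q26 -> q7]; (7) [q6 & q15 -> q36]; (10) [q29 -> q1]; (14) [q14 & q29 -> q34]. New: q9, q7, q36, q1, q34.
Round 2: (2) [q7 -> q25]; (13) [q1 & q9 -> q32]; (15) [q36 -> q20]; (18) [q34 -> q31]. New: q25, q32, q20, q31.
Round 3: (6) [q25 & q34 -> q27]; (9) [q25 & q15 -> q13]; (16) [q32 & q20 -> q37]. New: q27, q13, q37.
Round 4: (17) [q27 & q37 -> q10]. New: q10.
Round 5: (11) [q10 & q39 -> q28]. New: q28.
Closure: {q1, q10, q13, q14, q15, q18, q20, q24, q25, q26, q27, q28, q29, q31, q32, q34, q36, q37, q39, q6, q7, q9} — 22 facts.

22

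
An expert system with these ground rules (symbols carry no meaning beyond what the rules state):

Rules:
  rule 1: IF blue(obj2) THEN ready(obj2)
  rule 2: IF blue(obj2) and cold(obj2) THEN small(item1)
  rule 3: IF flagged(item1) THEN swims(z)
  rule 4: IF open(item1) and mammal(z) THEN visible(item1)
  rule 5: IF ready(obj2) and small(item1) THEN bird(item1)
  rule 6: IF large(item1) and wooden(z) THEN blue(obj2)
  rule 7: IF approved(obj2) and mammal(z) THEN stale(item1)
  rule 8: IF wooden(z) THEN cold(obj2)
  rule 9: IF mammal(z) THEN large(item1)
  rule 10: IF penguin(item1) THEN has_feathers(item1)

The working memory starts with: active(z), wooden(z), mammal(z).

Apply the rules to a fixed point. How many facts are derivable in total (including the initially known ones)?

Round 1 — rule 8, rule 9, derive cold(obj2), large(item1).
Round 2 — rule 6, derive blue(obj2).
Round 3 — rule 1, rule 2, derive ready(obj2), small(item1).
Round 4 — rule 5, derive bird(item1).
Closure: {active(z), bird(item1), blue(obj2), cold(obj2), large(item1), mammal(z), ready(obj2), small(item1), wooden(z)} — 9 facts.

9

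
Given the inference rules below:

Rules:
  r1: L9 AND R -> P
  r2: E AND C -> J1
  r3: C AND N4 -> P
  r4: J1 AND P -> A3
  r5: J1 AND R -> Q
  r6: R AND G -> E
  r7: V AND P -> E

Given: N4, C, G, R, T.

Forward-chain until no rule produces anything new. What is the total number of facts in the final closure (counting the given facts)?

Round 1: r3 [C AND N4 -> P]; r6 [R AND G -> E]. Adds P, E.
Round 2: r2 [E AND C -> J1]. Adds J1.
Round 3: r4 [J1 AND P -> A3]; r5 [J1 AND R -> Q]. Adds A3, Q.
Closure: {A3, C, E, G, J1, N4, P, Q, R, T} — 10 facts.

10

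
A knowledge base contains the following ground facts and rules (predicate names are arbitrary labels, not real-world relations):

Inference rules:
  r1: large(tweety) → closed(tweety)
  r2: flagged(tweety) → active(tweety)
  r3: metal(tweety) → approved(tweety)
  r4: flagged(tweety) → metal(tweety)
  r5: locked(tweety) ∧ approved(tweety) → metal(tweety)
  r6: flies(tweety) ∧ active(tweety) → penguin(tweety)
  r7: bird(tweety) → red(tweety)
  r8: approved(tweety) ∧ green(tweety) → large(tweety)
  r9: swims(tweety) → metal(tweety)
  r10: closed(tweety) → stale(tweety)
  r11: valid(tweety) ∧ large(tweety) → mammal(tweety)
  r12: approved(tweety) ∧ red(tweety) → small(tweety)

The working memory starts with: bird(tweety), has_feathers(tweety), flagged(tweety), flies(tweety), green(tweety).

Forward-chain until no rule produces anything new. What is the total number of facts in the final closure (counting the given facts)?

Round 1 — r2, r4, r7, derive active(tweety), metal(tweety), red(tweety).
Round 2 — r3, r6, derive approved(tweety), penguin(tweety).
Round 3 — r8, r12, derive large(tweety), small(tweety).
Round 4 — r1, derive closed(tweety).
Round 5 — r10, derive stale(tweety).
Closure: {active(tweety), approved(tweety), bird(tweety), closed(tweety), flagged(tweety), flies(tweety), green(tweety), has_feathers(tweety), large(tweety), metal(tweety), penguin(tweety), red(tweety), small(tweety), stale(tweety)} — 14 facts.

14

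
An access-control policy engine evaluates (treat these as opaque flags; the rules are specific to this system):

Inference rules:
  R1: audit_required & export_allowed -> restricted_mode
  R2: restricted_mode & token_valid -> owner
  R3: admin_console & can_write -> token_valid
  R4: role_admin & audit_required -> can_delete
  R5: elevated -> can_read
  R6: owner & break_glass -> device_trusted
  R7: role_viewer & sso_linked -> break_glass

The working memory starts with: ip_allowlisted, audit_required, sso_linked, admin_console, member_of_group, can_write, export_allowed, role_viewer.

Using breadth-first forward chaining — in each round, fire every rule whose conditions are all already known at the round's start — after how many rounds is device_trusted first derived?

3

Round 1 fires R1, R3, R7, giving restricted_mode, token_valid, break_glass.
Round 2 fires R2, giving owner.
Round 3 fires R6, giving device_trusted.
device_trusted first appears in round 3.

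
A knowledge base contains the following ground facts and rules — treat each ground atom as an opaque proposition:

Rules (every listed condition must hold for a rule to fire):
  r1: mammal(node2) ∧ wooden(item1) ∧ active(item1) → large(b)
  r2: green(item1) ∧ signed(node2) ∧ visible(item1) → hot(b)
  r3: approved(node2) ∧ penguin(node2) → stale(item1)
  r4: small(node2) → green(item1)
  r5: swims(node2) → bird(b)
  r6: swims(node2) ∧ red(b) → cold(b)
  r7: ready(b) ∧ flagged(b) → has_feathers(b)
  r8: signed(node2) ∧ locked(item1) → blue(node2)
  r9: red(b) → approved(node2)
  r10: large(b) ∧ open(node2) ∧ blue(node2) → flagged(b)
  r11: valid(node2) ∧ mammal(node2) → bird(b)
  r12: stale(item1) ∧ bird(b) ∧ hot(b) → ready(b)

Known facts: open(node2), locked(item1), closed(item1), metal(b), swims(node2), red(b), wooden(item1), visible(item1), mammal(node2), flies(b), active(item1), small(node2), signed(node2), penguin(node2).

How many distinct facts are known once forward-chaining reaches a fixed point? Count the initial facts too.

Round 1 — r1, r4, r5, r6, r8, r9, derive large(b), green(item1), bird(b), cold(b), blue(node2), approved(node2).
Round 2 — r2, r3, r10, derive hot(b), stale(item1), flagged(b).
Round 3 — r12, derive ready(b).
Round 4 — r7, derive has_feathers(b).
Closure: {active(item1), approved(node2), bird(b), blue(node2), closed(item1), cold(b), flagged(b), flies(b), green(item1), has_feathers(b), hot(b), large(b), locked(item1), mammal(node2), metal(b), open(node2), penguin(node2), ready(b), red(b), signed(node2), small(node2), stale(item1), swims(node2), visible(item1), wooden(item1)} — 25 facts.

25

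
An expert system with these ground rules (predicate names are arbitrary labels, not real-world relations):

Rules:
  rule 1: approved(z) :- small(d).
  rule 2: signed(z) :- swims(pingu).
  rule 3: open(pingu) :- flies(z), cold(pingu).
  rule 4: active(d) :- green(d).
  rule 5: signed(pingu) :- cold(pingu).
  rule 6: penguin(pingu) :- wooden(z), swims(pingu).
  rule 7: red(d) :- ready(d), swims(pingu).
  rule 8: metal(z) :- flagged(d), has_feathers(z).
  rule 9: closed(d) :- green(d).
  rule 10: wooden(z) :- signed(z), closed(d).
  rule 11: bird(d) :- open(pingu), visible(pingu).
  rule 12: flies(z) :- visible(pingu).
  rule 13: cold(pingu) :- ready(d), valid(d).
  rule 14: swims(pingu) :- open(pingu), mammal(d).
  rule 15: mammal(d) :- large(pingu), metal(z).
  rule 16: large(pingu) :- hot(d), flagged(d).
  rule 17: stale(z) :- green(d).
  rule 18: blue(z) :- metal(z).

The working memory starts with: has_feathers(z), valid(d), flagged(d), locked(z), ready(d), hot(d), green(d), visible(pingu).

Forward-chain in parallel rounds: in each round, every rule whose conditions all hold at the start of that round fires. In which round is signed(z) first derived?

[1] rule 4 [active(d) :- green(d).]; rule 8 [metal(z) :- flagged(d), has_feathers(z).]; rule 9 [closed(d) :- green(d).]; rule 12 [flies(z) :- visible(pingu).]; rule 13 [cold(pingu) :- ready(d), valid(d).]; rule 16 [large(pingu) :- hot(d), flagged(d).]; rule 17 [stale(z) :- green(d).]. ⇒ new: active(d), metal(z), closed(d), flies(z), cold(pingu), large(pingu), stale(z).
[2] rule 3 [open(pingu) :- flies(z), cold(pingu).]; rule 5 [signed(pingu) :- cold(pingu).]; rule 15 [mammal(d) :- large(pingu), metal(z).]; rule 18 [blue(z) :- metal(z).]. ⇒ new: open(pingu), signed(pingu), mammal(d), blue(z).
[3] rule 11 [bird(d) :- open(pingu), visible(pingu).]; rule 14 [swims(pingu) :- open(pingu), mammal(d).]. ⇒ new: bird(d), swims(pingu).
[4] rule 2 [signed(z) :- swims(pingu).]; rule 7 [red(d) :- ready(d), swims(pingu).]. ⇒ new: signed(z), red(d).
signed(z) first appears in round 4.

4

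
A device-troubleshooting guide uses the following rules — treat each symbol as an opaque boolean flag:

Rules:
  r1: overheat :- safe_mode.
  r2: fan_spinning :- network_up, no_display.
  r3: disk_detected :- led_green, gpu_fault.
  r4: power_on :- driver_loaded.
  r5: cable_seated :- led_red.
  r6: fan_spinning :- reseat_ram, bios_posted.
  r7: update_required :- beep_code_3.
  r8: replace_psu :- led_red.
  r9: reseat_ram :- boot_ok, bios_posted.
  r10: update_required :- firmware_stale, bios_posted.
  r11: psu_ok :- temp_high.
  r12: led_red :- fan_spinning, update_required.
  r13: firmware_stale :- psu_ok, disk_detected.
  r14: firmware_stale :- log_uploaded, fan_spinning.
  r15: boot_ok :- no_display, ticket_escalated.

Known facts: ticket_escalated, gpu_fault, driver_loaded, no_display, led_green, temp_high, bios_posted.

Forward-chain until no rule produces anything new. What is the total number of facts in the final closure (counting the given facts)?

Round 1 — r3, r4, r11, r15, derive disk_detected, power_on, psu_ok, boot_ok.
Round 2 — r9, r13, derive reseat_ram, firmware_stale.
Round 3 — r6, r10, derive fan_spinning, update_required.
Round 4 — r12, derive led_red.
Round 5 — r5, r8, derive cable_seated, replace_psu.
Closure: {bios_posted, boot_ok, cable_seated, disk_detected, driver_loaded, fan_spinning, firmware_stale, gpu_fault, led_green, led_red, no_display, power_on, psu_ok, replace_psu, reseat_ram, temp_high, ticket_escalated, update_required} — 18 facts.

18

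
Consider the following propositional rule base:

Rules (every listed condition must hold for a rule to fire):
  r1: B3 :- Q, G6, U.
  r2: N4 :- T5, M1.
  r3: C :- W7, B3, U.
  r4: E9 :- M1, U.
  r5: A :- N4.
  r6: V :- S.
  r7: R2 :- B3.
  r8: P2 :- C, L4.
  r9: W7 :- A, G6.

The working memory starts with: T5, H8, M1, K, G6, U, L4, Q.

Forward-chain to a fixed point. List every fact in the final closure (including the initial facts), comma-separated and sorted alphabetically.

A, B3, C, E9, G6, H8, K, L4, M1, N4, P2, Q, R2, T5, U, W7

Round 1 fires r1, r2, r4, giving B3, N4, E9.
Round 2 fires r5, r7, giving A, R2.
Round 3 fires r9, giving W7.
Round 4 fires r3, giving C.
Round 5 fires r8, giving P2.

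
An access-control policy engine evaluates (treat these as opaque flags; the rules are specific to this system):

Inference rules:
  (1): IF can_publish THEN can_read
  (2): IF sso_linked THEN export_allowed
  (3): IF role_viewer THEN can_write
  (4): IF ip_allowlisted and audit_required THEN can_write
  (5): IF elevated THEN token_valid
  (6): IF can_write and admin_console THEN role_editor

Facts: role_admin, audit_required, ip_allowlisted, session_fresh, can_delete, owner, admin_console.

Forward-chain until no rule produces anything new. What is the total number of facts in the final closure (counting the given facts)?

9

Round 1 — (4), derive can_write.
Round 2 — (6), derive role_editor.
Closure: {admin_console, audit_required, can_delete, can_write, ip_allowlisted, owner, role_admin, role_editor, session_fresh} — 9 facts.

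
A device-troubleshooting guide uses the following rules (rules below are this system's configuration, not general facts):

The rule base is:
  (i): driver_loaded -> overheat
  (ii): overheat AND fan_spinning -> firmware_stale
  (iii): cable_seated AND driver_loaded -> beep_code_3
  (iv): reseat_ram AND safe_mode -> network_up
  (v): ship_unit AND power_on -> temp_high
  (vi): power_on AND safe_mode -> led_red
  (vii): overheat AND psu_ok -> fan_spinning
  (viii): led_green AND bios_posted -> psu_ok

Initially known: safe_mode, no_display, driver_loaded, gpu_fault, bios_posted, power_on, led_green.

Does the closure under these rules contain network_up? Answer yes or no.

no

[1] (i) [driver_loaded -> overheat]; (vi) [power_on AND safe_mode -> led_red]; (viii) [led_green AND bios_posted -> psu_ok]. ⇒ new: overheat, led_red, psu_ok.
[2] (vii) [overheat AND psu_ok -> fan_spinning]. ⇒ new: fan_spinning.
[3] (ii) [overheat AND fan_spinning -> firmware_stale]. ⇒ new: firmware_stale.
Fixed point reached. network_up is concluded only by (iv); (iv) needs reseat_ram (never derived).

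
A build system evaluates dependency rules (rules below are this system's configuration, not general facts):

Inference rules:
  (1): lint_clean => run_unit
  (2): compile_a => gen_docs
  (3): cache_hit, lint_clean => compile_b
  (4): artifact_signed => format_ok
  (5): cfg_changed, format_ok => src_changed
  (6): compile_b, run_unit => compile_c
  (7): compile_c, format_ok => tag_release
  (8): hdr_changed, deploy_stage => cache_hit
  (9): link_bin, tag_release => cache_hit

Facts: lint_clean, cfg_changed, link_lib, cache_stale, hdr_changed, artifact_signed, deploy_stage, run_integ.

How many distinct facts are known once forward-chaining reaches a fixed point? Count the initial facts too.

Round 1: (1) [lint_clean => run_unit]; (4) [artifact_signed => format_ok]; (8) [hdr_changed, deploy_stage => cache_hit]. Adds run_unit, format_ok, cache_hit.
Round 2: (3) [cache_hit, lint_clean => compile_b]; (5) [cfg_changed, format_ok => src_changed]. Adds compile_b, src_changed.
Round 3: (6) [compile_b, run_unit => compile_c]. Adds compile_c.
Round 4: (7) [compile_c, format_ok => tag_release]. Adds tag_release.
Closure: {artifact_signed, cache_hit, cache_stale, cfg_changed, compile_b, compile_c, deploy_stage, format_ok, hdr_changed, link_lib, lint_clean, run_integ, run_unit, src_changed, tag_release} — 15 facts.

15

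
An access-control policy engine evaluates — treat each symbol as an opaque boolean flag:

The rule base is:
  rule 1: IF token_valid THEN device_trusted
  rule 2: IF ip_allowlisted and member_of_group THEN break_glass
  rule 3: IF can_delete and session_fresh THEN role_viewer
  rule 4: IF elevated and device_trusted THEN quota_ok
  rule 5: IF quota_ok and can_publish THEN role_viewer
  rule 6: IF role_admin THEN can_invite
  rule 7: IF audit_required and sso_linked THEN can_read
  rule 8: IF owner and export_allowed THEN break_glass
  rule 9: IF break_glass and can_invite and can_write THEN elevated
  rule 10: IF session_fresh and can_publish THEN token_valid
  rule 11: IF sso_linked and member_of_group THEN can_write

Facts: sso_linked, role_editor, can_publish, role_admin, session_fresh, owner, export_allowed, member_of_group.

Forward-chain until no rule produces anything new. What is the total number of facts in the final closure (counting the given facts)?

16

Round 1 fires rule 6, rule 8, rule 10, rule 11, giving can_invite, break_glass, token_valid, can_write.
Round 2 fires rule 1, rule 9, giving device_trusted, elevated.
Round 3 fires rule 4, giving quota_ok.
Round 4 fires rule 5, giving role_viewer.
Closure: {break_glass, can_invite, can_publish, can_write, device_trusted, elevated, export_allowed, member_of_group, owner, quota_ok, role_admin, role_editor, role_viewer, session_fresh, sso_linked, token_valid} — 16 facts.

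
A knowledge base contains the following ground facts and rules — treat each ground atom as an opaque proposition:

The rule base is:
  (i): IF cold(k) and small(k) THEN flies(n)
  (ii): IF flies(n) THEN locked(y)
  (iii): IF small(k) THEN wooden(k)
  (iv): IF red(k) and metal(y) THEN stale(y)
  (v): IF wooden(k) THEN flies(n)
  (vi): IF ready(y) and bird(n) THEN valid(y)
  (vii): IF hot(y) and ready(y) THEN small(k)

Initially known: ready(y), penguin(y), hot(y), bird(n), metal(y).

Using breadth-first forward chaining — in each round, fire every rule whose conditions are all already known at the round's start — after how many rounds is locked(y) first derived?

[1] (vi) [IF ready(y) and bird(n) THEN valid(y)]; (vii) [IF hot(y) and ready(y) THEN small(k)]. ⇒ new: valid(y), small(k).
[2] (iii) [IF small(k) THEN wooden(k)]. ⇒ new: wooden(k).
[3] (v) [IF wooden(k) THEN flies(n)]. ⇒ new: flies(n).
[4] (ii) [IF flies(n) THEN locked(y)]. ⇒ new: locked(y).
locked(y) first appears in round 4.

4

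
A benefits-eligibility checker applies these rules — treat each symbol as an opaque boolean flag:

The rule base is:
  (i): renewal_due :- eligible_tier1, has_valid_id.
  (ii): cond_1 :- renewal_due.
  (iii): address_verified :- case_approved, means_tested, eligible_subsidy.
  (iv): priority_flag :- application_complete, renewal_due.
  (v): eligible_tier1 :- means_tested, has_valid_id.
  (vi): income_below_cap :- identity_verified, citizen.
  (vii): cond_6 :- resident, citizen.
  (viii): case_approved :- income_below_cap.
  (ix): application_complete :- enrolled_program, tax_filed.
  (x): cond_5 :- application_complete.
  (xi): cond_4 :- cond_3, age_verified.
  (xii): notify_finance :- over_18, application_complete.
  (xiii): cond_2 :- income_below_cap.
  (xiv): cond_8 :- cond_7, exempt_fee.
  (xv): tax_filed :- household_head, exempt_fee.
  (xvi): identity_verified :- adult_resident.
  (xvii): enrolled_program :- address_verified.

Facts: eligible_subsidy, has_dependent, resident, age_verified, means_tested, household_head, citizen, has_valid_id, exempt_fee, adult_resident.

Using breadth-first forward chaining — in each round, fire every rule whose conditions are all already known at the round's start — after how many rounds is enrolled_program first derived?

[1] (v) [eligible_tier1 :- means_tested, has_valid_id.]; (vii) [cond_6 :- resident, citizen.]; (xv) [tax_filed :- household_head, exempt_fee.]; (xvi) [identity_verified :- adult_resident.]. ⇒ new: eligible_tier1, cond_6, tax_filed, identity_verified.
[2] (i) [renewal_due :- eligible_tier1, has_valid_id.]; (vi) [income_below_cap :- identity_verified, citizen.]. ⇒ new: renewal_due, income_below_cap.
[3] (ii) [cond_1 :- renewal_due.]; (viii) [case_approved :- income_below_cap.]; (xiii) [cond_2 :- income_below_cap.]. ⇒ new: cond_1, case_approved, cond_2.
[4] (iii) [address_verified :- case_approved, means_tested, eligible_subsidy.]. ⇒ new: address_verified.
[5] (xvii) [enrolled_program :- address_verified.]. ⇒ new: enrolled_program.
enrolled_program first appears in round 5.

5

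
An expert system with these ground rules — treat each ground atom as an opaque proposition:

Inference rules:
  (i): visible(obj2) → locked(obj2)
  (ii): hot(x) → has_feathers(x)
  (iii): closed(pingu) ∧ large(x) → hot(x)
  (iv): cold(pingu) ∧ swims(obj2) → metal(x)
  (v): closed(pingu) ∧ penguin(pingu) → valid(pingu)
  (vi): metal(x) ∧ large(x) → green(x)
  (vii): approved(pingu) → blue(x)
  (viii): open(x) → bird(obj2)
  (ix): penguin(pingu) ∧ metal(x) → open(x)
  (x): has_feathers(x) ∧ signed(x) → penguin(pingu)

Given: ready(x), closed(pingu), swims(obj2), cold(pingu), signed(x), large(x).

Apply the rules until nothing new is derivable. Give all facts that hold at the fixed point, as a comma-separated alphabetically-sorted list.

bird(obj2), closed(pingu), cold(pingu), green(x), has_feathers(x), hot(x), large(x), metal(x), open(x), penguin(pingu), ready(x), signed(x), swims(obj2), valid(pingu)

Round 1 fires (iii), (iv), giving hot(x), metal(x).
Round 2 fires (ii), (vi), giving has_feathers(x), green(x).
Round 3 fires (x), giving penguin(pingu).
Round 4 fires (v), (ix), giving valid(pingu), open(x).
Round 5 fires (viii), giving bird(obj2).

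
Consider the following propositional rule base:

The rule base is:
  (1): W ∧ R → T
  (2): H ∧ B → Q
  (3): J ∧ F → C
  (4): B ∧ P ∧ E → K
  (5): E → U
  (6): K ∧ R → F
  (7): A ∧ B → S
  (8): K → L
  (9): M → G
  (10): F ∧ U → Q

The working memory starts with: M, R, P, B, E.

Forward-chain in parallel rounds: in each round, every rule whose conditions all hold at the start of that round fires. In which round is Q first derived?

Round 1: (4) [B ∧ P ∧ E → K]; (5) [E → U]; (9) [M → G]. Adds K, U, G.
Round 2: (6) [K ∧ R → F]; (8) [K → L]. Adds F, L.
Round 3: (10) [F ∧ U → Q]. Adds Q.
Q first appears in round 3.

3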